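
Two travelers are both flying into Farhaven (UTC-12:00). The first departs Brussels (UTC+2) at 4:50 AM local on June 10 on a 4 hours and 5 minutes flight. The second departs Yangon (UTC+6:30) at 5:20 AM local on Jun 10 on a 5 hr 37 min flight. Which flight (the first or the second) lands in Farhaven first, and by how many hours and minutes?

Flight 1 in UTC: 4:50 AM − 2:00 = 2:50 AM on Jun 10.
+4 hours and 5 minutes → arrive 6:55 AM UTC on Jun 10.
Flight 2 in UTC: 5:20 AM − 6:30 = 10:50 PM on Jun 9.
+5 hours 37 minutes → arrive 4:27 AM UTC on Jun 10.
Flight 2 lands earlier by 2 hours 28 minutes.

the second, by 2 hours 28 minutes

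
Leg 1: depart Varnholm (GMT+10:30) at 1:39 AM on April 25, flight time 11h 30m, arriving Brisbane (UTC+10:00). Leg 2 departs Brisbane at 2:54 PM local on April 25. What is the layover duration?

Convert departure to UTC: 1:39 AM − 10:30 = 3:09 PM UTC on Apr 24.
Add 11 hours and 30 minutes flight time → 2:39 AM UTC (Apr 25).
Brisbane is UTC+10:00, so local arrival = 2:39 AM + 10:00 = 12:39 PM on Apr 25.
Layover = 2:54 PM − 12:39 PM = 2 hours 15 minutes.

2 hours 15 minutes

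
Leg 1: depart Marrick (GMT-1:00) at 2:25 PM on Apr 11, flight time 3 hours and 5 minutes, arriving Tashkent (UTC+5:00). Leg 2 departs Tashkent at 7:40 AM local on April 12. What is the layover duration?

Convert departure to UTC: 2:25 PM + 1:00 = 3:25 PM UTC on Apr 11.
Add 3 hours and 5 minutes flight time → 6:30 PM UTC.
Tashkent is UTC+5:00, so local arrival = 6:30 PM + 5:00 = 11:30 PM on Apr 11.
Layover = 7:40 AM − 11:30 PM (+1 day) = 8 hours 10 minutes.

8 hours 10 minutes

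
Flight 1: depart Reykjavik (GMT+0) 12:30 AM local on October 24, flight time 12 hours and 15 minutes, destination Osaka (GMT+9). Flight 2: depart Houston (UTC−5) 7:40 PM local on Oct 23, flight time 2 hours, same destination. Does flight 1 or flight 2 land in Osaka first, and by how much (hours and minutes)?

Flight 1 departs at 12:30 AM UTC (Oct 24).
+12 hours 15 minutes → arrive 12:45 PM UTC on Oct 24.
Flight 2 in UTC: 7:40 PM + 5:00 = 12:40 AM on Oct 24.
+2 hours → arrive 2:40 AM UTC on Oct 24.
Flight 2 lands earlier by 10 hours 5 minutes.

the second, by 10 hours 5 minutes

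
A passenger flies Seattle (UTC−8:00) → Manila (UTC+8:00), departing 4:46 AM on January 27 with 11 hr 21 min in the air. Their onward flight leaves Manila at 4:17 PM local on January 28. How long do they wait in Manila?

Convert departure to UTC: 4:46 AM + 8:00 = 12:46 PM UTC on Jan 27.
Add 11 hours 21 minutes flight time → 12:07 AM UTC (Jan 28).
Manila is UTC+8:00, so local arrival = 12:07 AM + 8:00 = 8:07 AM on Jan 28.
Layover = 4:17 PM − 8:07 AM = 8 hours 10 minutes.

8 hours 10 minutes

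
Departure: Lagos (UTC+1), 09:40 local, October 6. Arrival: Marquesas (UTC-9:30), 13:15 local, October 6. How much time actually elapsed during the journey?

Departure in UTC: 09:40 − 1:00 = 08:40 on Oct 6.
Arrival in UTC: 13:15 + 9:30 = 22:45 on Oct 6.
Elapsed = 22:45 − 08:40 = 14 hours 5 minutes.

14 hours 5 minutes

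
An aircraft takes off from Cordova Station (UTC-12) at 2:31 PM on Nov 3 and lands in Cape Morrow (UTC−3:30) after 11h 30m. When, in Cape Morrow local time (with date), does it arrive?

Convert departure to UTC: 2:31 PM + 12:00 = 2:31 AM UTC on Nov 4.
Add 11 hours and 30 minutes travel time → 2:01 PM UTC.
Cape Morrow is UTC−3:30, so local arrival = 2:01 PM − 3:30 = 10:31 AM on Nov 4.

10:31 AM on November 4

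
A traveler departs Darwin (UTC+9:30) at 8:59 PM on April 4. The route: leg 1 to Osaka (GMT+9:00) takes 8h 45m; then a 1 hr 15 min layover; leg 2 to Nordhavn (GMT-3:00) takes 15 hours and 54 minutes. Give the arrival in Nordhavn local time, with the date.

10:23 AM on April 5

Convert departure to UTC: 8:59 PM − 9:30 = 11:29 AM UTC on Apr 4.
Add 8 hours 45 minutes leg 1 → 8:14 PM UTC.
Add 1 hour and 15 minutes layover in Osaka → 9:29 PM UTC.
Add 15 hours 54 minutes leg 2 → 1:23 PM UTC (Apr 5).
Nordhavn is UTC−3:00, so local arrival = 1:23 PM − 3:00 = 10:23 AM on Apr 5.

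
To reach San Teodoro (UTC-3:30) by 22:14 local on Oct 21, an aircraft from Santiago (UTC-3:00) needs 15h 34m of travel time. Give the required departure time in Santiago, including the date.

07:10 on Oct 21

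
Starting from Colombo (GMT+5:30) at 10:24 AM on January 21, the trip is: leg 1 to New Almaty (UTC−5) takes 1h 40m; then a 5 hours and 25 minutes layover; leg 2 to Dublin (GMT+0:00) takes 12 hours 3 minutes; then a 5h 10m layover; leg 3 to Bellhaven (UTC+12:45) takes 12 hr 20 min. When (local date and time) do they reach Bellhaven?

Convert departure to UTC: 10:24 AM − 5:30 = 4:54 AM UTC on Jan 21.
Add 1 hour and 40 minutes leg 1 → 6:34 AM UTC.
Add 5 hours 25 minutes layover in New Almaty → 11:59 AM UTC.
Add 12 hours 3 minutes leg 2 → 12:02 AM UTC (Jan 22).
Add 5 hours 10 minutes layover in Dublin → 5:12 AM UTC.
Add 12 hours 20 minutes leg 3 → 5:32 PM UTC.
Bellhaven is UTC+12:45, so local arrival = 5:32 PM + 12:45 = 6:17 AM on Jan 23.

6:17 AM on January 23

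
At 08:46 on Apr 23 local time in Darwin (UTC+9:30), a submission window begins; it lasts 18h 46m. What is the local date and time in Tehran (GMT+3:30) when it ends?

21:32 on April 23

Tehran is 6:00 behind Darwin.
After 18 hours 46 minutes it is 03:32 (Apr 24) in Darwin.
Shift by the zone difference: 03:32 − 6:00 = 21:32 on Apr 23 in Tehran.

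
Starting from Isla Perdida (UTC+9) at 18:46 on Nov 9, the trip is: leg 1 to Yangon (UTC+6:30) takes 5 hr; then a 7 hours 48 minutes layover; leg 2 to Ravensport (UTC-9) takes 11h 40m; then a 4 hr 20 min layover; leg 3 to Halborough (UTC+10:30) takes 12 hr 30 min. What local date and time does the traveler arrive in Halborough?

13:34 on November 11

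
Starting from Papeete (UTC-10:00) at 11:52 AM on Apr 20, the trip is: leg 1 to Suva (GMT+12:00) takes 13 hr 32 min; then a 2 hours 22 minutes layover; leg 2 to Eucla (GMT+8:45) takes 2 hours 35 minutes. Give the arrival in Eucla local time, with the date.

1:06 AM on April 22

Convert departure to UTC: 11:52 AM + 10:00 = 9:52 PM UTC on Apr 20.
Add 13 hours and 32 minutes leg 1 → 11:24 AM UTC (Apr 21).
Add 2 hours and 22 minutes layover in Suva → 1:46 PM UTC.
Add 2 hours and 35 minutes leg 2 → 4:21 PM UTC.
Eucla is UTC+8:45, so local arrival = 4:21 PM + 8:45 = 1:06 AM on Apr 22.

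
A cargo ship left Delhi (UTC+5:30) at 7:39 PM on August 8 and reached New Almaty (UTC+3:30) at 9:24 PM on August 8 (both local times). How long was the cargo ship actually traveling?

Departure in UTC: 7:39 PM − 5:30 = 2:09 PM on Aug 8.
Arrival in UTC: 9:24 PM − 3:30 = 5:54 PM on Aug 8.
Elapsed = 5:54 PM − 2:09 PM = 3 hours 45 minutes.

3 hours 45 minutes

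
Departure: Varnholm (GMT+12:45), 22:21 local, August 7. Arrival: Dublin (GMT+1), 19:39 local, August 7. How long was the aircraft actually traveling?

9 hours 3 minutes

Departure in UTC: 22:21 − 12:45 = 09:36 on Aug 7.
Arrival in UTC: 19:39 − 1:00 = 18:39 on Aug 7.
Elapsed = 18:39 − 09:36 = 9 hours 3 minutes.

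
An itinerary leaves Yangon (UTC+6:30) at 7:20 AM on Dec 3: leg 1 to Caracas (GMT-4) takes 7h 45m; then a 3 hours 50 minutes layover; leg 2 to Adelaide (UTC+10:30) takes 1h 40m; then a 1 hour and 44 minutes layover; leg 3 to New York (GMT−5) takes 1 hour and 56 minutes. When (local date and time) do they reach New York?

12:45 PM on December 3

Convert departure to UTC: 7:20 AM − 6:30 = 12:50 AM UTC on Dec 3.
Add 7 hours and 45 minutes leg 1 → 8:35 AM UTC.
Add 3 hours and 50 minutes layover in Caracas → 12:25 PM UTC.
Add 1 hour 40 minutes leg 2 → 2:05 PM UTC.
Add 1 hour 44 minutes layover in Adelaide → 3:49 PM UTC.
Add 1 hour 56 minutes leg 3 → 5:45 PM UTC.
New York is UTC−5:00, so local arrival = 5:45 PM − 5:00 = 12:45 PM on Dec 3.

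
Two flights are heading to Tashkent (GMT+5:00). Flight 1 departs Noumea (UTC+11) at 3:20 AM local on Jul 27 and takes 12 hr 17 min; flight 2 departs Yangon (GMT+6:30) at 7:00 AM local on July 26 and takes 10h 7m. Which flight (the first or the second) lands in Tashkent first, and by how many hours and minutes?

Flight 1 in UTC: 3:20 AM − 11:00 = 4:20 PM on Jul 26.
+12 hours and 17 minutes → arrive 4:37 AM UTC on Jul 27.
Flight 2 in UTC: 7:00 AM − 6:30 = 12:30 AM on Jul 26.
+10 hours and 7 minutes → arrive 10:37 AM UTC on Jul 26.
Flight 2 lands earlier by 18 hours.

the second, by 18 hours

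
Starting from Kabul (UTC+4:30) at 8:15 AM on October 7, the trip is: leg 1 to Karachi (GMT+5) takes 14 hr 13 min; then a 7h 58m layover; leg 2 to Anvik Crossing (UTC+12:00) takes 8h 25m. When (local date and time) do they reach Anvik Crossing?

10:21 PM on October 8

Convert departure to UTC: 8:15 AM − 4:30 = 3:45 AM UTC on Oct 7.
Add 14 hours 13 minutes leg 1 → 5:58 PM UTC.
Add 7 hours 58 minutes layover in Karachi → 1:56 AM UTC (Oct 8).
Add 8 hours 25 minutes leg 2 → 10:21 AM UTC.
Anvik Crossing is UTC+12:00, so local arrival = 10:21 AM + 12:00 = 10:21 PM on Oct 8.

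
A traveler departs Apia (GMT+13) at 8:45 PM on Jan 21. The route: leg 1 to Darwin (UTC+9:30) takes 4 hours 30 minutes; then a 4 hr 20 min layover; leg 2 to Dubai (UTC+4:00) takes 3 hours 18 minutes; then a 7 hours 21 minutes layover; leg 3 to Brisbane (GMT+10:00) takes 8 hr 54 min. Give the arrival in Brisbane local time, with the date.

10:08 PM on Jan 22

Convert departure to UTC: 8:45 PM − 13:00 = 7:45 AM UTC on Jan 21.
Add 4 hours 30 minutes leg 1 → 12:15 PM UTC.
Add 4 hours 20 minutes layover in Darwin → 4:35 PM UTC.
Add 3 hours and 18 minutes leg 2 → 7:53 PM UTC.
Add 7 hours 21 minutes layover in Dubai → 3:14 AM UTC (Jan 22).
Add 8 hours and 54 minutes leg 3 → 12:08 PM UTC.
Brisbane is UTC+10:00, so local arrival = 12:08 PM + 10:00 = 10:08 PM on Jan 22.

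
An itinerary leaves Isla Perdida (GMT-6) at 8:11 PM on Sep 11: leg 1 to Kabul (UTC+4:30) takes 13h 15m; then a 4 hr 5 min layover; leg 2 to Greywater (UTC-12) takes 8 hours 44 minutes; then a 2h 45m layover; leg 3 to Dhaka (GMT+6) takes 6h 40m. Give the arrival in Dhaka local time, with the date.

7:40 PM on September 13

Convert departure to UTC: 8:11 PM + 6:00 = 2:11 AM UTC on Sep 12.
Add 13 hours 15 minutes leg 1 → 3:26 PM UTC.
Add 4 hours 5 minutes layover in Kabul → 7:31 PM UTC.
Add 8 hours 44 minutes leg 2 → 4:15 AM UTC (Sep 13).
Add 2 hours 45 minutes layover in Greywater → 7:00 AM UTC.
Add 6 hours 40 minutes leg 3 → 1:40 PM UTC.
Dhaka is UTC+6:00, so local arrival = 1:40 PM + 6:00 = 7:40 PM on Sep 13.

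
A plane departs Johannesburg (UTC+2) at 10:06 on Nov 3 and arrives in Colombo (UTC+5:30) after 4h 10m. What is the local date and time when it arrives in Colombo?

Colombo is 3:30 ahead of Johannesburg.
After 4 hours 10 minutes it is 14:16 in Johannesburg.
Shift by the zone difference: 14:16 + 3:30 = 17:46 on Nov 3 in Colombo.

17:46 on November 3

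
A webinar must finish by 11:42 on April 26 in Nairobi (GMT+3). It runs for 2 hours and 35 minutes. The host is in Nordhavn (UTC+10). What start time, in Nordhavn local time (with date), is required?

Target end time in UTC: 11:42 − 3:00 = 08:42 on Apr 26.
Subtract 2 hours and 35 minutes → start 06:07 UTC on Apr 26.
Nordhavn is UTC+10:00: 06:07 + 10:00 = 16:07 on Apr 26.

16:07 on Apr 26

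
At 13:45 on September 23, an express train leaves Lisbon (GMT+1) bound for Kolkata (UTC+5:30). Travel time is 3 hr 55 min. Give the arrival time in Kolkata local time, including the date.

22:10 on September 23

Kolkata is 4:30 ahead of Lisbon.
After 3 hours and 55 minutes it is 17:40 in Lisbon.
Shift by the zone difference: 17:40 + 4:30 = 22:10 on Sep 23 in Kolkata.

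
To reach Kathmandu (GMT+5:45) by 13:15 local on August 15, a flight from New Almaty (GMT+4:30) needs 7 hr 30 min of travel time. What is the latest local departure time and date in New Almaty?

04:30 on Aug 15

Target arrival in UTC: 13:15 − 5:45 = 07:30 on Aug 15.
Subtract 7 hours 30 minutes → departure 00:00 UTC on Aug 15.
New Almaty is UTC+4:30: 00:00 + 4:30 = 04:30 on Aug 15.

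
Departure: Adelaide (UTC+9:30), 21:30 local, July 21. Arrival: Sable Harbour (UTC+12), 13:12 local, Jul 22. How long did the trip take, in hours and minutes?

Departure in UTC: 21:30 − 9:30 = 12:00 on Jul 21.
Arrival in UTC: 13:12 − 12:00 = 01:12 on Jul 22.
Elapsed = 01:12 − 12:00 (+1 day) = 13 hours 12 minutes.

13 hours 12 minutes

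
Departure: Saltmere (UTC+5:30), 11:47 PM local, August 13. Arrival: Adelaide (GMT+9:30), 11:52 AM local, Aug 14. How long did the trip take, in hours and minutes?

8 hours 5 minutes

Departure in UTC: 11:47 PM − 5:30 = 6:17 PM on Aug 13.
Arrival in UTC: 11:52 AM − 9:30 = 2:22 AM on Aug 14.
Elapsed = 2:22 AM − 6:17 PM (+1 day) = 8 hours 5 minutes.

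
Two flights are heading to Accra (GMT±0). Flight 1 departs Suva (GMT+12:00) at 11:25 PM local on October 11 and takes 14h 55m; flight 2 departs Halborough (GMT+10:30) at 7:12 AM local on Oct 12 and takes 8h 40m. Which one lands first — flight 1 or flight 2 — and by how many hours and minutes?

the first, by 3 hours 2 minutes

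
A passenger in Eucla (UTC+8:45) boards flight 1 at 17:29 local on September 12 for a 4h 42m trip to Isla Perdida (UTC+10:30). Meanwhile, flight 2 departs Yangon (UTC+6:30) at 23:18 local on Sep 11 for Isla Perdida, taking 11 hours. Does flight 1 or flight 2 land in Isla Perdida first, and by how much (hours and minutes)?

the second, by 9 hours 38 minutes

Flight 1 in UTC: 17:29 − 8:45 = 08:44 on Sep 12.
+4 hours 42 minutes → arrive 13:26 UTC on Sep 12.
Flight 2 in UTC: 23:18 − 6:30 = 16:48 on Sep 11.
+11 hours → arrive 03:48 UTC on Sep 12.
Flight 2 lands earlier by 9 hours 38 minutes.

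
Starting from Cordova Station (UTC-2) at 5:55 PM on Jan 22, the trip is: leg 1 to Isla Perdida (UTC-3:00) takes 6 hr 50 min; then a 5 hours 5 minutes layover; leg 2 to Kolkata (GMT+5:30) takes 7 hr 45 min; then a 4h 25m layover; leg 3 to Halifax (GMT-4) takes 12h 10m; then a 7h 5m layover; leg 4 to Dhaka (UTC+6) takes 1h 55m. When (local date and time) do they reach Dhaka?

11:10 PM on Jan 24

Convert departure to UTC: 5:55 PM + 2:00 = 7:55 PM UTC on Jan 22.
Add 6 hours 50 minutes leg 1 → 2:45 AM UTC (Jan 23).
Add 5 hours 5 minutes layover in Isla Perdida → 7:50 AM UTC.
Add 7 hours and 45 minutes leg 2 → 3:35 PM UTC.
Add 4 hours and 25 minutes layover in Kolkata → 8:00 PM UTC.
Add 12 hours and 10 minutes leg 3 → 8:10 AM UTC (Jan 24).
Add 7 hours 5 minutes layover in Halifax → 3:15 PM UTC.
Add 1 hour and 55 minutes leg 4 → 5:10 PM UTC.
Dhaka is UTC+6:00, so local arrival = 5:10 PM + 6:00 = 11:10 PM on Jan 24.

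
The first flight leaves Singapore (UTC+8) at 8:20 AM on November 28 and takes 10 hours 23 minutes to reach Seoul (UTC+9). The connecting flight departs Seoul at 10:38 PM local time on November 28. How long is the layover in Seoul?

2 hours 55 minutes

Convert departure to UTC: 8:20 AM − 8:00 = 12:20 AM UTC on Nov 28.
Add 10 hours and 23 minutes flight time → 10:43 AM UTC.
Seoul is UTC+9:00, so local arrival = 10:43 AM + 9:00 = 7:43 PM on Nov 28.
Layover = 10:38 PM − 7:43 PM = 2 hours 55 minutes.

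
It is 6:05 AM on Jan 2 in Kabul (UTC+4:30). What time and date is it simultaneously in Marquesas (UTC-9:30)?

4:05 PM on Jan 1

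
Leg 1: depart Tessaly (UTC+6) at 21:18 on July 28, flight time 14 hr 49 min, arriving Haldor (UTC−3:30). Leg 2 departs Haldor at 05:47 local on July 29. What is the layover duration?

Convert departure to UTC: 21:18 − 6:00 = 15:18 UTC on Jul 28.
Add 14 hours and 49 minutes flight time → 06:07 UTC (Jul 29).
Haldor is UTC−3:30, so local arrival = 06:07 − 3:30 = 02:37 on Jul 29.
Layover = 05:47 − 02:37 = 3 hours 10 minutes.

3 hours 10 minutes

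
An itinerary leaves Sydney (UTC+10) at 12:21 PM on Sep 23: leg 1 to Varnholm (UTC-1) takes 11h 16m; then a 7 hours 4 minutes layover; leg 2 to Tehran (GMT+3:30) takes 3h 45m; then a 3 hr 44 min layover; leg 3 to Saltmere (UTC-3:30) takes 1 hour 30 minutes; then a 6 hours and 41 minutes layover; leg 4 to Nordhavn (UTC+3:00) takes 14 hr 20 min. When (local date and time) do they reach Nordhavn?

5:41 AM on Sep 25

Convert departure to UTC: 12:21 PM − 10:00 = 2:21 AM UTC on Sep 23.
Add 11 hours and 16 minutes leg 1 → 1:37 PM UTC.
Add 7 hours and 4 minutes layover in Varnholm → 8:41 PM UTC.
Add 3 hours 45 minutes leg 2 → 12:26 AM UTC (Sep 24).
Add 3 hours 44 minutes layover in Tehran → 4:10 AM UTC.
Add 1 hour 30 minutes leg 3 → 5:40 AM UTC.
Add 6 hours 41 minutes layover in Saltmere → 12:21 PM UTC.
Add 14 hours 20 minutes leg 4 → 2:41 AM UTC (Sep 25).
Nordhavn is UTC+3:00, so local arrival = 2:41 AM + 3:00 = 5:41 AM on Sep 25.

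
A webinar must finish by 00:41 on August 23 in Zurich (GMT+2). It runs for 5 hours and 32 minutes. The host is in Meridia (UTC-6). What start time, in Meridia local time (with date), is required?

Target end time in UTC: 00:41 − 2:00 = 22:41 on Aug 22.
Subtract 5 hours and 32 minutes → start 17:09 UTC on Aug 22.
Meridia is UTC−6:00: 17:09 − 6:00 = 11:09 on Aug 22.

11:09 on Aug 22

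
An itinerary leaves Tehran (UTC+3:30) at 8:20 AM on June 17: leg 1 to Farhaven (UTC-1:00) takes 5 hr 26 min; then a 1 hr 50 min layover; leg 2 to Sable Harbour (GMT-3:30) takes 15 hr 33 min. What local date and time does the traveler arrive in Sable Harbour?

Convert departure to UTC: 8:20 AM − 3:30 = 4:50 AM UTC on Jun 17.
Add 5 hours and 26 minutes leg 1 → 10:16 AM UTC.
Add 1 hour and 50 minutes layover in Farhaven → 12:06 PM UTC.
Add 15 hours and 33 minutes leg 2 → 3:39 AM UTC (Jun 18).
Sable Harbour is UTC−3:30, so local arrival = 3:39 AM − 3:30 = 12:09 AM on Jun 18.

12:09 AM on Jun 18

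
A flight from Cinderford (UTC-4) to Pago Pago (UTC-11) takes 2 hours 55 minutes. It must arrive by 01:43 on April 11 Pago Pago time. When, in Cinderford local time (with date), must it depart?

05:48 on April 11

Target arrival in UTC: 01:43 + 11:00 = 12:43 on Apr 11.
Subtract 2 hours and 55 minutes → departure 09:48 UTC on Apr 11.
Cinderford is UTC−4:00: 09:48 − 4:00 = 05:48 on Apr 11.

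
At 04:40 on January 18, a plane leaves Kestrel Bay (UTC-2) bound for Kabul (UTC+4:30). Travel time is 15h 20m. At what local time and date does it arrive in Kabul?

02:30 on January 19

Kabul is 6:30 ahead of Kestrel Bay.
After 15 hours 20 minutes it is 20:00 in Kestrel Bay.
Shift by the zone difference: 20:00 + 6:30 = 02:30 on Jan 19 in Kabul.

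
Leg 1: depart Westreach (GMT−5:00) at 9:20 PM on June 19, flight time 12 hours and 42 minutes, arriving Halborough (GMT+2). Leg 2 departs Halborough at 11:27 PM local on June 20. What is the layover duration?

6 hours 25 minutes

Convert departure to UTC: 9:20 PM + 5:00 = 2:20 AM UTC on Jun 20.
Add 12 hours and 42 minutes flight time → 3:02 PM UTC.
Halborough is UTC+2:00, so local arrival = 3:02 PM + 2:00 = 5:02 PM on Jun 20.
Layover = 11:27 PM − 5:02 PM = 6 hours 25 minutes.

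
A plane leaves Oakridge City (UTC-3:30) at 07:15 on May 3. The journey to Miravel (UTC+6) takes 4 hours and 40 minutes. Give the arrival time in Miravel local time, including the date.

21:25 on May 3

Miravel is 9:30 ahead of Oakridge City.
After 4 hours and 40 minutes it is 11:55 in Oakridge City.
Shift by the zone difference: 11:55 + 9:30 = 21:25 on May 3 in Miravel.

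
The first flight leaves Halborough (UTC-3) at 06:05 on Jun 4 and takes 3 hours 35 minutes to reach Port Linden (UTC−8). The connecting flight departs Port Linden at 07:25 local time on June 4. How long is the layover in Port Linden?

2 hours 45 minutes

Convert departure to UTC: 06:05 + 3:00 = 09:05 UTC on Jun 4.
Add 3 hours 35 minutes flight time → 12:40 UTC.
Port Linden is UTC−8:00, so local arrival = 12:40 − 8:00 = 04:40 on Jun 4.
Layover = 07:25 − 04:40 = 2 hours 45 minutes.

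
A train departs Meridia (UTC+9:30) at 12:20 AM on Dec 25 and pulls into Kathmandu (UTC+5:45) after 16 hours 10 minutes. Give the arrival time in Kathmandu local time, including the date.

Convert departure to UTC: 12:20 AM − 9:30 = 2:50 PM UTC on Dec 24.
Add 16 hours and 10 minutes travel time → 7:00 AM UTC (Dec 25).
Kathmandu is UTC+5:45, so local arrival = 7:00 AM + 5:45 = 12:45 PM on Dec 25.

12:45 PM on Dec 25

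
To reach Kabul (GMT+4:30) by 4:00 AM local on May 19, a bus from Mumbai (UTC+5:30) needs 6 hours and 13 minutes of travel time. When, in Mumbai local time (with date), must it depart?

10:47 PM on May 18

Target arrival in UTC: 4:00 AM − 4:30 = 11:30 PM on May 18.
Subtract 6 hours and 13 minutes → departure 5:17 PM UTC on May 18.
Mumbai is UTC+5:30: 5:17 PM + 5:30 = 10:47 PM on May 18.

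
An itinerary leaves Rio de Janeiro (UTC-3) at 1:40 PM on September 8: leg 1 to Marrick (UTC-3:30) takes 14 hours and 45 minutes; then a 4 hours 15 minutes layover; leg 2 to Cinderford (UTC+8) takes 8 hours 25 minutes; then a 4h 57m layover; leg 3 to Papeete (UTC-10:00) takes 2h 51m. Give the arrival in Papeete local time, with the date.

Convert departure to UTC: 1:40 PM + 3:00 = 4:40 PM UTC on Sep 8.
Add 14 hours 45 minutes leg 1 → 7:25 AM UTC (Sep 9).
Add 4 hours and 15 minutes layover in Marrick → 11:40 AM UTC.
Add 8 hours 25 minutes leg 2 → 8:05 PM UTC.
Add 4 hours and 57 minutes layover in Cinderford → 1:02 AM UTC (Sep 10).
Add 2 hours and 51 minutes leg 3 → 3:53 AM UTC.
Papeete is UTC−10:00, so local arrival = 3:53 AM − 10:00 = 5:53 PM on Sep 9.

5:53 PM on Sep 9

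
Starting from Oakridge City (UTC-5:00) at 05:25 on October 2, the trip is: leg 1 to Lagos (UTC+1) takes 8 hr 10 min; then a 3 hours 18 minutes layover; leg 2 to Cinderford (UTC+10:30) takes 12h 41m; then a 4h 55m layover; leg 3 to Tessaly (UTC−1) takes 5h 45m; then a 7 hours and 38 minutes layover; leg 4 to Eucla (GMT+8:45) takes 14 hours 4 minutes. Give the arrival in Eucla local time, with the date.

Convert departure to UTC: 05:25 + 5:00 = 10:25 UTC on Oct 2.
Add 8 hours 10 minutes leg 1 → 18:35 UTC.
Add 3 hours 18 minutes layover in Lagos → 21:53 UTC.
Add 12 hours 41 minutes leg 2 → 10:34 UTC (Oct 3).
Add 4 hours 55 minutes layover in Cinderford → 15:29 UTC.
Add 5 hours and 45 minutes leg 3 → 21:14 UTC.
Add 7 hours and 38 minutes layover in Tessaly → 04:52 UTC (Oct 4).
Add 14 hours and 4 minutes leg 4 → 18:56 UTC.
Eucla is UTC+8:45, so local arrival = 18:56 + 8:45 = 03:41 on Oct 5.

03:41 on October 5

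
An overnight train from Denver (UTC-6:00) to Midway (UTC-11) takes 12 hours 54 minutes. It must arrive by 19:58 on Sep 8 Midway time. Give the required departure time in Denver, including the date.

Target arrival in UTC: 19:58 + 11:00 = 06:58 on Sep 9.
Subtract 12 hours and 54 minutes → departure 18:04 UTC on Sep 8.
Denver is UTC−6:00: 18:04 − 6:00 = 12:04 on Sep 8.

12:04 on September 8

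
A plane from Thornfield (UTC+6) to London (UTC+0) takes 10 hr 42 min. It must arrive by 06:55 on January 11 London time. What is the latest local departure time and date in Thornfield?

02:13 on January 11

Target arrival is already UTC: 06:55 on Jan 11.
Subtract 10 hours 42 minutes → departure 20:13 UTC on Jan 10.
Thornfield is UTC+6:00: 20:13 + 6:00 = 02:13 on Jan 11.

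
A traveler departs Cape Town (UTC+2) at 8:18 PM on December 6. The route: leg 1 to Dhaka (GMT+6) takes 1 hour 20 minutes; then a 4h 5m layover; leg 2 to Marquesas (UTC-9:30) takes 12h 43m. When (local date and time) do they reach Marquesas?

2:56 AM on Dec 7

Convert departure to UTC: 8:18 PM − 2:00 = 6:18 PM UTC on Dec 6.
Add 1 hour 20 minutes leg 1 → 7:38 PM UTC.
Add 4 hours and 5 minutes layover in Dhaka → 11:43 PM UTC.
Add 12 hours and 43 minutes leg 2 → 12:26 PM UTC (Dec 7).
Marquesas is UTC−9:30, so local arrival = 12:26 PM − 9:30 = 2:56 AM on Dec 7.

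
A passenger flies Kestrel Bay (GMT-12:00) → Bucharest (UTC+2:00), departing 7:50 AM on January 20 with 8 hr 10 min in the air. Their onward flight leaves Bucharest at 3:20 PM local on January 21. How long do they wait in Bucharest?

Convert departure to UTC: 7:50 AM + 12:00 = 7:50 PM UTC on Jan 20.
Add 8 hours 10 minutes flight time → 4:00 AM UTC (Jan 21).
Bucharest is UTC+2:00, so local arrival = 4:00 AM + 2:00 = 6:00 AM on Jan 21.
Layover = 3:20 PM − 6:00 AM = 9 hours 20 minutes.

9 hours 20 minutes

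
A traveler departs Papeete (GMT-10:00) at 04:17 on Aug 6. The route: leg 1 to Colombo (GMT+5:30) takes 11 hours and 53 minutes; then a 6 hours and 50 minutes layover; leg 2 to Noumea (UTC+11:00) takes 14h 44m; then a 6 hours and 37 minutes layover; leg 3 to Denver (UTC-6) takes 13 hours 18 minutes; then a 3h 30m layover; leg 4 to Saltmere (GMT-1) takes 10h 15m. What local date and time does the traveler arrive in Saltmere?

Convert departure to UTC: 04:17 + 10:00 = 14:17 UTC on Aug 6.
Add 11 hours and 53 minutes leg 1 → 02:10 UTC (Aug 7).
Add 6 hours and 50 minutes layover in Colombo → 09:00 UTC.
Add 14 hours and 44 minutes leg 2 → 23:44 UTC.
Add 6 hours 37 minutes layover in Noumea → 06:21 UTC (Aug 8).
Add 13 hours 18 minutes leg 3 → 19:39 UTC.
Add 3 hours and 30 minutes layover in Denver → 23:09 UTC.
Add 10 hours 15 minutes leg 4 → 09:24 UTC (Aug 9).
Saltmere is UTC−1:00, so local arrival = 09:24 − 1:00 = 08:24 on Aug 9.

08:24 on August 9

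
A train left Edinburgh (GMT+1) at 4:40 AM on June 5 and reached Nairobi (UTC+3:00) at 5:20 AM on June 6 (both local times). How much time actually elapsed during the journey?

22 hours 40 minutes

Departure in UTC: 4:40 AM − 1:00 = 3:40 AM on Jun 5.
Arrival in UTC: 5:20 AM − 3:00 = 2:20 AM on Jun 6.
Elapsed = 2:20 AM − 3:40 AM (+1 day) = 22 hours 40 minutes.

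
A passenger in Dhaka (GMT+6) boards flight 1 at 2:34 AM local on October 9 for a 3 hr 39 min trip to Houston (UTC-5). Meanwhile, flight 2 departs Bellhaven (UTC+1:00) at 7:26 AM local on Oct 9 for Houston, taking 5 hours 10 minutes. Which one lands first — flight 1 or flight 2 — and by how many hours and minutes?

Flight 1 in UTC: 2:34 AM − 6:00 = 8:34 PM on Oct 8.
+3 hours and 39 minutes → arrive 12:13 AM UTC on Oct 9.
Flight 2 in UTC: 7:26 AM − 1:00 = 6:26 AM on Oct 9.
+5 hours and 10 minutes → arrive 11:36 AM UTC on Oct 9.
Flight 1 lands earlier by 11 hours 23 minutes.

the first, by 11 hours 23 minutes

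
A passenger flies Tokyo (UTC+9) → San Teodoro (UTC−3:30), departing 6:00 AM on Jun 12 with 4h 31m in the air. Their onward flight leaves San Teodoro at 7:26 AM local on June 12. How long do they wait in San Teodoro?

Convert departure to UTC: 6:00 AM − 9:00 = 9:00 PM UTC on Jun 11.
Add 4 hours 31 minutes flight time → 1:31 AM UTC (Jun 12).
San Teodoro is UTC−3:30, so local arrival = 1:31 AM − 3:30 = 10:01 PM on Jun 11.
Layover = 7:26 AM − 10:01 PM (+1 day) = 9 hours 25 minutes.

9 hours 25 minutes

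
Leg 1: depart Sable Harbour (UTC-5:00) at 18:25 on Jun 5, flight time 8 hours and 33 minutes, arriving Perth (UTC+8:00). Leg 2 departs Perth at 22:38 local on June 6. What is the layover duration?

Convert departure to UTC: 18:25 + 5:00 = 23:25 UTC on Jun 5.
Add 8 hours 33 minutes flight time → 07:58 UTC (Jun 6).
Perth is UTC+8:00, so local arrival = 07:58 + 8:00 = 15:58 on Jun 6.
Layover = 22:38 − 15:58 = 6 hours 40 minutes.

6 hours 40 minutes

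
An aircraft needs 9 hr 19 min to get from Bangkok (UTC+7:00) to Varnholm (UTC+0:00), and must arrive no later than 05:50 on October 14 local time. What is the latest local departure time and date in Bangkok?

Target arrival is already UTC: 05:50 on Oct 14.
Subtract 9 hours 19 minutes → departure 20:31 UTC on Oct 13.
Bangkok is UTC+7:00: 20:31 + 7:00 = 03:31 on Oct 14.

03:31 on October 14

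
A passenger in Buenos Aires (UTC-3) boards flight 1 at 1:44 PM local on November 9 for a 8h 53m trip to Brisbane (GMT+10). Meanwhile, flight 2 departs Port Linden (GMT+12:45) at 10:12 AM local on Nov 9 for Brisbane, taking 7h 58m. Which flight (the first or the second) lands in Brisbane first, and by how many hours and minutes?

the second, by 20 hours 12 minutes

Flight 1 in UTC: 1:44 PM + 3:00 = 4:44 PM on Nov 9.
+8 hours 53 minutes → arrive 1:37 AM UTC on Nov 10.
Flight 2 in UTC: 10:12 AM − 12:45 = 9:27 PM on Nov 8.
+7 hours and 58 minutes → arrive 5:25 AM UTC on Nov 9.
Flight 2 lands earlier by 20 hours 12 minutes.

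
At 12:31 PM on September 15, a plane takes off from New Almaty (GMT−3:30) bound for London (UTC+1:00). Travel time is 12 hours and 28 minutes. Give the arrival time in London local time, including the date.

5:29 AM on September 16

London is 4:30 ahead of New Almaty.
After 12 hours 28 minutes it is 12:59 AM (Sep 16) in New Almaty.
Shift by the zone difference: 12:59 AM + 4:30 = 5:29 AM on Sep 16 in London.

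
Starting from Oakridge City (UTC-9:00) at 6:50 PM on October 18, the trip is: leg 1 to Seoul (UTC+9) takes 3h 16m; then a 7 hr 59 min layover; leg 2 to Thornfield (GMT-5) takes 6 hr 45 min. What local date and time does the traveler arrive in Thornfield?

Convert departure to UTC: 6:50 PM + 9:00 = 3:50 AM UTC on Oct 19.
Add 3 hours and 16 minutes leg 1 → 7:06 AM UTC.
Add 7 hours and 59 minutes layover in Seoul → 3:05 PM UTC.
Add 6 hours 45 minutes leg 2 → 9:50 PM UTC.
Thornfield is UTC−5:00, so local arrival = 9:50 PM − 5:00 = 4:50 PM on Oct 19.

4:50 PM on October 19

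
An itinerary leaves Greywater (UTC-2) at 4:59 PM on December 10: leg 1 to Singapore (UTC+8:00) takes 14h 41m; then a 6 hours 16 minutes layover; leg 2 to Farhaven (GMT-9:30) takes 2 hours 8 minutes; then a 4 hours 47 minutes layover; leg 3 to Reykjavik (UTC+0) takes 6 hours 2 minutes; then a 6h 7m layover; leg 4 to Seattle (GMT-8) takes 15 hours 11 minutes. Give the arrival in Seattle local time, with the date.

Convert departure to UTC: 4:59 PM + 2:00 = 6:59 PM UTC on Dec 10.
Add 14 hours 41 minutes leg 1 → 9:40 AM UTC (Dec 11).
Add 6 hours and 16 minutes layover in Singapore → 3:56 PM UTC.
Add 2 hours and 8 minutes leg 2 → 6:04 PM UTC.
Add 4 hours and 47 minutes layover in Farhaven → 10:51 PM UTC.
Add 6 hours and 2 minutes leg 3 → 4:53 AM UTC (Dec 12).
Add 6 hours and 7 minutes layover in Reykjavik → 11:00 AM UTC.
Add 15 hours and 11 minutes leg 4 → 2:11 AM UTC (Dec 13).
Seattle is UTC−8:00, so local arrival = 2:11 AM − 8:00 = 6:11 PM on Dec 12.

6:11 PM on Dec 12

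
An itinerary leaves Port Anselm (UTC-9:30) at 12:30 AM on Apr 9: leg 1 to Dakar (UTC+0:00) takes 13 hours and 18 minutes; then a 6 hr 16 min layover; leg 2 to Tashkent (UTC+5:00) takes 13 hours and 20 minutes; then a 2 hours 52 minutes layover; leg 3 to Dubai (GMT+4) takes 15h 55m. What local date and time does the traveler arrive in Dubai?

Convert departure to UTC: 12:30 AM + 9:30 = 10:00 AM UTC on Apr 9.
Add 13 hours and 18 minutes leg 1 → 11:18 PM UTC.
Add 6 hours and 16 minutes layover in Dakar → 5:34 AM UTC (Apr 10).
Add 13 hours and 20 minutes leg 2 → 6:54 PM UTC.
Add 2 hours 52 minutes layover in Tashkent → 9:46 PM UTC.
Add 15 hours and 55 minutes leg 3 → 1:41 PM UTC (Apr 11).
Dubai is UTC+4:00, so local arrival = 1:41 PM + 4:00 = 5:41 PM on Apr 11.

5:41 PM on Apr 11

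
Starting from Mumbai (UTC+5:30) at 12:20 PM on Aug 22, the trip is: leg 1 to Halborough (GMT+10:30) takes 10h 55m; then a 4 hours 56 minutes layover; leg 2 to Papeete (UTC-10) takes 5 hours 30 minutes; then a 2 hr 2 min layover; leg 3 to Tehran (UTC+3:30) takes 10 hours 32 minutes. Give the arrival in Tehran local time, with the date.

Convert departure to UTC: 12:20 PM − 5:30 = 6:50 AM UTC on Aug 22.
Add 10 hours and 55 minutes leg 1 → 5:45 PM UTC.
Add 4 hours 56 minutes layover in Halborough → 10:41 PM UTC.
Add 5 hours 30 minutes leg 2 → 4:11 AM UTC (Aug 23).
Add 2 hours and 2 minutes layover in Papeete → 6:13 AM UTC.
Add 10 hours and 32 minutes leg 3 → 4:45 PM UTC.
Tehran is UTC+3:30, so local arrival = 4:45 PM + 3:30 = 8:15 PM on Aug 23.

8:15 PM on Aug 23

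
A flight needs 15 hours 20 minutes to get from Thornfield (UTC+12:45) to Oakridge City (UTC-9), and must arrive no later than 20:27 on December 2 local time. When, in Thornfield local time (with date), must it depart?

02:52 on Dec 3

Target arrival in UTC: 20:27 + 9:00 = 05:27 on Dec 3.
Subtract 15 hours and 20 minutes → departure 14:07 UTC on Dec 2.
Thornfield is UTC+12:45: 14:07 + 12:45 = 02:52 on Dec 3.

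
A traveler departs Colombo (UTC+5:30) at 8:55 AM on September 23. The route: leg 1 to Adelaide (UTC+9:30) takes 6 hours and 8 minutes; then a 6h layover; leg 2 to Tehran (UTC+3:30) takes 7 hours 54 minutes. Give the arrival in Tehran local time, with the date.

Convert departure to UTC: 8:55 AM − 5:30 = 3:25 AM UTC on Sep 23.
Add 6 hours and 8 minutes leg 1 → 9:33 AM UTC.
Add 6 hours layover in Adelaide → 3:33 PM UTC.
Add 7 hours and 54 minutes leg 2 → 11:27 PM UTC.
Tehran is UTC+3:30, so local arrival = 11:27 PM + 3:30 = 2:57 AM on Sep 24.

2:57 AM on Sep 24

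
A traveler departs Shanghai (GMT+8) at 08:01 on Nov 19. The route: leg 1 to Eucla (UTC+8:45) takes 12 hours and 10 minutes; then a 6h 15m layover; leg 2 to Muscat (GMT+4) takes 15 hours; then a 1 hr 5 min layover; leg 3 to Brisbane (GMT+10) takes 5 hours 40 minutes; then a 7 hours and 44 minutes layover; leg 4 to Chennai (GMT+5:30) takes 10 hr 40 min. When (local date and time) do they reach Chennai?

16:05 on November 21

Convert departure to UTC: 08:01 − 8:00 = 00:01 UTC on Nov 19.
Add 12 hours and 10 minutes leg 1 → 12:11 UTC.
Add 6 hours and 15 minutes layover in Eucla → 18:26 UTC.
Add 15 hours leg 2 → 09:26 UTC (Nov 20).
Add 1 hour and 5 minutes layover in Muscat → 10:31 UTC.
Add 5 hours 40 minutes leg 3 → 16:11 UTC.
Add 7 hours 44 minutes layover in Brisbane → 23:55 UTC.
Add 10 hours and 40 minutes leg 4 → 10:35 UTC (Nov 21).
Chennai is UTC+5:30, so local arrival = 10:35 + 5:30 = 16:05 on Nov 21.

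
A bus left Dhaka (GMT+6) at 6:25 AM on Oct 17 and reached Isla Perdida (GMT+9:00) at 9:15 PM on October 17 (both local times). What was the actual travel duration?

Isla Perdida is 3:00 ahead of Dhaka.
Clock-face elapsed time (ignoring zones) is 14 hours 50 minutes.
Actual elapsed = 14 hours 50 minutes − 3:00 = 11 hours 50 minutes.

11 hours 50 minutes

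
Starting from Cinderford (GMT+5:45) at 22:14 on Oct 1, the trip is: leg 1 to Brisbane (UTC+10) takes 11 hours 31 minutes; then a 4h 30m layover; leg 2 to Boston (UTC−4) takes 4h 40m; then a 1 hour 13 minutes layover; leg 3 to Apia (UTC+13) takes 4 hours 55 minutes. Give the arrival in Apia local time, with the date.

Convert departure to UTC: 22:14 − 5:45 = 16:29 UTC on Oct 1.
Add 11 hours 31 minutes leg 1 → 04:00 UTC (Oct 2).
Add 4 hours 30 minutes layover in Brisbane → 08:30 UTC.
Add 4 hours and 40 minutes leg 2 → 13:10 UTC.
Add 1 hour and 13 minutes layover in Boston → 14:23 UTC.
Add 4 hours 55 minutes leg 3 → 19:18 UTC.
Apia is UTC+13:00, so local arrival = 19:18 + 13:00 = 08:18 on Oct 3.

08:18 on Oct 3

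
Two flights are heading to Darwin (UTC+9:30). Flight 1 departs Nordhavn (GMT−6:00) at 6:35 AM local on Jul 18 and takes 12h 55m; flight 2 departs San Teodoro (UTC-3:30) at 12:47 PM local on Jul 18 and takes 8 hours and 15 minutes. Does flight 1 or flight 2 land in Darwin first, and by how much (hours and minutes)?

the second, by 58 minutes

Flight 1 in UTC: 6:35 AM + 6:00 = 12:35 PM on Jul 18.
+12 hours 55 minutes → arrive 1:30 AM UTC on Jul 19.
Flight 2 in UTC: 12:47 PM + 3:30 = 4:17 PM on Jul 18.
+8 hours 15 minutes → arrive 12:32 AM UTC on Jul 19.
Flight 2 lands earlier by 58 minutes.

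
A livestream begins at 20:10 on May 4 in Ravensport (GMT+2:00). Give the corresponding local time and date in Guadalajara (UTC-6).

Guadalajara is 8:00 behind Ravensport.
Shift by the zone difference: 20:10 − 8:00 = 12:10 on May 4 in Guadalajara.

12:10 on May 4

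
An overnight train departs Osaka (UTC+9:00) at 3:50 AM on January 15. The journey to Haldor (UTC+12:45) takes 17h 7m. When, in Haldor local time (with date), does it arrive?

Haldor is 3:45 ahead of Osaka.
After 17 hours and 7 minutes it is 8:57 PM in Osaka.
Shift by the zone difference: 8:57 PM + 3:45 = 12:42 AM on Jan 16 in Haldor.

12:42 AM on Jan 16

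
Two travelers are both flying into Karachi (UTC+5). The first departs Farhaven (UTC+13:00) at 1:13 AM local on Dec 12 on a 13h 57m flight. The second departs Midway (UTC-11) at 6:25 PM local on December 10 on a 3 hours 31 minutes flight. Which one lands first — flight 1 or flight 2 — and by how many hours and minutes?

the second, by 17 hours 14 minutes

Flight 1 in UTC: 1:13 AM − 13:00 = 12:13 PM on Dec 11.
+13 hours 57 minutes → arrive 2:10 AM UTC on Dec 12.
Flight 2 in UTC: 6:25 PM + 11:00 = 5:25 AM on Dec 11.
+3 hours and 31 minutes → arrive 8:56 AM UTC on Dec 11.
Flight 2 lands earlier by 17 hours 14 minutes.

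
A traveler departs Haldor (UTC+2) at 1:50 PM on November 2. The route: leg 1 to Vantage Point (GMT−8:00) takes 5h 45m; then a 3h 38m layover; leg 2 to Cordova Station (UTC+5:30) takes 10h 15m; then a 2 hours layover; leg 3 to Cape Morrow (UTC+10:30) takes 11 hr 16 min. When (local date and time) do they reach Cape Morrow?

7:14 AM on November 4

Convert departure to UTC: 1:50 PM − 2:00 = 11:50 AM UTC on Nov 2.
Add 5 hours 45 minutes leg 1 → 5:35 PM UTC.
Add 3 hours and 38 minutes layover in Vantage Point → 9:13 PM UTC.
Add 10 hours and 15 minutes leg 2 → 7:28 AM UTC (Nov 3).
Add 2 hours layover in Cordova Station → 9:28 AM UTC.
Add 11 hours 16 minutes leg 3 → 8:44 PM UTC.
Cape Morrow is UTC+10:30, so local arrival = 8:44 PM + 10:30 = 7:14 AM on Nov 4.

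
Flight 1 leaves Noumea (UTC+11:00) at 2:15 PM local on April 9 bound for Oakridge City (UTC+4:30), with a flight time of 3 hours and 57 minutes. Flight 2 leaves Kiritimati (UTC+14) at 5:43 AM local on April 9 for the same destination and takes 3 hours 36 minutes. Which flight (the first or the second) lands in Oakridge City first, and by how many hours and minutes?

Flight 1 in UTC: 2:15 PM − 11:00 = 3:15 AM on Apr 9.
+3 hours 57 minutes → arrive 7:12 AM UTC on Apr 9.
Flight 2 in UTC: 5:43 AM − 14:00 = 3:43 PM on Apr 8.
+3 hours 36 minutes → arrive 7:19 PM UTC on Apr 8.
Flight 2 lands earlier by 11 hours 53 minutes.

the second, by 11 hours 53 minutes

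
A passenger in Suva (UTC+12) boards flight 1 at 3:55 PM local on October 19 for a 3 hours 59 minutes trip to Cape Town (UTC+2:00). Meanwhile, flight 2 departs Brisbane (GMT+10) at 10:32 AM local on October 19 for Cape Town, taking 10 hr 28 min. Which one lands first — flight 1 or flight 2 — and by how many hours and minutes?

the first, by 3 hours 6 minutes

Flight 1 in UTC: 3:55 PM − 12:00 = 3:55 AM on Oct 19.
+3 hours and 59 minutes → arrive 7:54 AM UTC on Oct 19.
Flight 2 in UTC: 10:32 AM − 10:00 = 12:32 AM on Oct 19.
+10 hours and 28 minutes → arrive 11:00 AM UTC on Oct 19.
Flight 1 lands earlier by 3 hours 6 minutes.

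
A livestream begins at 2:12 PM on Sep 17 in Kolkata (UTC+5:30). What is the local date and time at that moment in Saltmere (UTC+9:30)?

Saltmere is 4:00 ahead of Kolkata.
Shift by the zone difference: 2:12 PM + 4:00 = 6:12 PM on Sep 17 in Saltmere.

6:12 PM on September 17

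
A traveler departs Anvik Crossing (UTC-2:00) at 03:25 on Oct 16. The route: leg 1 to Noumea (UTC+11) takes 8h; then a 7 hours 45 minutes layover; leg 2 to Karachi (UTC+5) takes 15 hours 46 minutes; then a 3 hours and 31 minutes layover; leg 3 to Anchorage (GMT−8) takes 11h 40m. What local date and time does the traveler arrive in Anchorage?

Convert departure to UTC: 03:25 + 2:00 = 05:25 UTC on Oct 16.
Add 8 hours leg 1 → 13:25 UTC.
Add 7 hours 45 minutes layover in Noumea → 21:10 UTC.
Add 15 hours and 46 minutes leg 2 → 12:56 UTC (Oct 17).
Add 3 hours 31 minutes layover in Karachi → 16:27 UTC.
Add 11 hours and 40 minutes leg 3 → 04:07 UTC (Oct 18).
Anchorage is UTC−8:00, so local arrival = 04:07 − 8:00 = 20:07 on Oct 17.

20:07 on October 17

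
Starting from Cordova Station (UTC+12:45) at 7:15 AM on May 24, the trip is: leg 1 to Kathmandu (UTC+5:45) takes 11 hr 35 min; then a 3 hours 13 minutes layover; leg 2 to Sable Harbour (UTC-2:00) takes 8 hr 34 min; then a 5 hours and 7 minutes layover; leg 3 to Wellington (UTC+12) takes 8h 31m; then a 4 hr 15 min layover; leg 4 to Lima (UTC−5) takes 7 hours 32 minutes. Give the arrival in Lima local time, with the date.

Convert departure to UTC: 7:15 AM − 12:45 = 6:30 PM UTC on May 23.
Add 11 hours 35 minutes leg 1 → 6:05 AM UTC (May 24).
Add 3 hours 13 minutes layover in Kathmandu → 9:18 AM UTC.
Add 8 hours 34 minutes leg 2 → 5:52 PM UTC.
Add 5 hours and 7 minutes layover in Sable Harbour → 10:59 PM UTC.
Add 8 hours and 31 minutes leg 3 → 7:30 AM UTC (May 25).
Add 4 hours 15 minutes layover in Wellington → 11:45 AM UTC.
Add 7 hours and 32 minutes leg 4 → 7:17 PM UTC.
Lima is UTC−5:00, so local arrival = 7:17 PM − 5:00 = 2:17 PM on May 25.

2:17 PM on May 25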